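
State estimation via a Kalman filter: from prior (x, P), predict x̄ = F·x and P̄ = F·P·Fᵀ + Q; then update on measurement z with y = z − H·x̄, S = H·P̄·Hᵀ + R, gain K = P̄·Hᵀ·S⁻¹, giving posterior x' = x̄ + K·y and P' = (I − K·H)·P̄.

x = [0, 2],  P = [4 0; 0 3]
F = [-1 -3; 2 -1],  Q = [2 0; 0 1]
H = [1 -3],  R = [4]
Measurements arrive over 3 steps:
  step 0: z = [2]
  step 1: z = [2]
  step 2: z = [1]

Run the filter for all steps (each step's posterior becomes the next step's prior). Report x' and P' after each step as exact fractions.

step 0: x̄ = F·x = [-6, -2]
step 0: P̄ = F·P·Fᵀ + Q = [33 1; 1 20]
step 0: y = z − H·x̄ = [2]
step 0: S = H·P̄·Hᵀ + R = [211]
step 0: K = P̄·Hᵀ·S⁻¹ = [30/211; -59/211]
step 0: x' = x̄ + K·y = [-1206/211, -540/211]
step 0: P' = (I − K·H)·P̄ = [6063/211 1981/211; 1981/211 739/211]
step 1: x̄ = F·x = [2826/211, -1872/211]
step 1: P̄ = F·P·Fᵀ + Q = [25022/211 -19814/211; -19814/211 17278/211]
step 1: y = z − H·x̄ = [-8020/211]
step 1: S = H·P̄·Hᵀ + R = [300252/211]
step 1: K = P̄·Hᵀ·S⁻¹ = [21116/75063; -17912/75063]
step 1: x' = x̄ + K·y = [202738/75063, 14864/75063]
step 1: P' = (I − K·H)·P̄ = [448742/75063 121426/75063; 121426/75063 64358/75063]
step 2: x̄ = F·x = [-247330/75063, 130204/25021]
step 2: P̄ = F·P·Fᵀ + Q = [1906646/75063 -437180/25021; -437180/25021 482895/25021]
step 2: y = z − H·x̄ = [1494229/75063]
step 2: S = H·P̄·Hᵀ + R = [23114303/75063]
step 2: K = P̄·Hᵀ·S⁻¹ = [5841266/23114303; -5657595/23114303]
step 2: x' = x̄ + K·y = [40117348/23114303, 7659987/23114303]
step 2: P' = (I − K·H)·P̄ = [132560714/23114303 36398550/23114303; 36398550/23114303 19676310/23114303]

step 0: x' = [-1206/211, -540/211], P' = [6063/211 1981/211; 1981/211 739/211]
step 1: x' = [202738/75063, 14864/75063], P' = [448742/75063 121426/75063; 121426/75063 64358/75063]
step 2: x' = [40117348/23114303, 7659987/23114303], P' = [132560714/23114303 36398550/23114303; 36398550/23114303 19676310/23114303]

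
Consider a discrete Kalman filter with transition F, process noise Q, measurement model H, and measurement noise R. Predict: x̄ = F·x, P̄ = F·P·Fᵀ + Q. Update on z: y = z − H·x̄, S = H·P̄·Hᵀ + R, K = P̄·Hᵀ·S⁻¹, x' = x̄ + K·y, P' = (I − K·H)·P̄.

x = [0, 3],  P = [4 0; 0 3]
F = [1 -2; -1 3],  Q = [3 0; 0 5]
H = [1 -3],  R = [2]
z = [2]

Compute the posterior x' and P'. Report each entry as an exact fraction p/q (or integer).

x' = [113/477, -257/477]
P' = [1838/477 556/477; 556/477 272/477]

x̄ = F·x = [-6, 9]
P̄ = F·P·Fᵀ + Q = [19 -22; -22 36]
y = z − H·x̄ = [35]
S = H·P̄·Hᵀ + R = [477]
K = P̄·Hᵀ·S⁻¹ = [85/477; -130/477]
x' = x̄ + K·y = [113/477, -257/477]
P' = (I − K·H)·P̄ = [1838/477 556/477; 556/477 272/477]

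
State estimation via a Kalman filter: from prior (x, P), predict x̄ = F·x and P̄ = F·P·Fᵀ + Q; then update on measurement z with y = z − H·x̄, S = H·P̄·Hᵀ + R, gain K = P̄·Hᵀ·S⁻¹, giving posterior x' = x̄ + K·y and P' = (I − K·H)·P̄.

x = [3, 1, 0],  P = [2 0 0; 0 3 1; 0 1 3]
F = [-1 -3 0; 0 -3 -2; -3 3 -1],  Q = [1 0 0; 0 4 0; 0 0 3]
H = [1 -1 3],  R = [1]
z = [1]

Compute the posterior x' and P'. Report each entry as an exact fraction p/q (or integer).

x̄ = F·x = [-6, -3, -6]
P̄ = F·P·Fᵀ + Q = [30 33 -18; 33 55 -24; -18 -24 45]
y = z − H·x̄ = [22]
S = H·P̄·Hᵀ + R = [461]
K = P̄·Hᵀ·S⁻¹ = [-57/461; -94/461; 141/461]
x' = x̄ + K·y = [-4020/461, -3451/461, 336/461]
P' = (I − K·H)·P̄ = [10581/461 9855/461 -261/461; 9855/461 16519/461 2190/461; -261/461 2190/461 864/461]

x' = [-4020/461, -3451/461, 336/461]
P' = [10581/461 9855/461 -261/461; 9855/461 16519/461 2190/461; -261/461 2190/461 864/461]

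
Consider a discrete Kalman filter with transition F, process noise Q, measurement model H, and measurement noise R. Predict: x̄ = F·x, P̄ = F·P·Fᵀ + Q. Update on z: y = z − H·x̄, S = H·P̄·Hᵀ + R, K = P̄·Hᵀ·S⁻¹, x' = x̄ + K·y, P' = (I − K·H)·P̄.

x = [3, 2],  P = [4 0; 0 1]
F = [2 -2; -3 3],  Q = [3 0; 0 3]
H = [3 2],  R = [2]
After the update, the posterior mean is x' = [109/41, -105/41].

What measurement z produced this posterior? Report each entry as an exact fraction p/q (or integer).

x̄ = F·x = [2, -3]
P̄ = F·P·Fᵀ + Q = [23 -30; -30 48]
S = H·P̄·Hᵀ + R = [41]
K = P̄·Hᵀ·S⁻¹ = [9/41; 6/41]
x' − x̄ = [27/41, 18/41] = K·y
y = (KᵀK)⁻¹·Kᵀ·(x' − x̄) = [3]
z = y + H·x̄ = [3] + [0] = [3]

z = [3]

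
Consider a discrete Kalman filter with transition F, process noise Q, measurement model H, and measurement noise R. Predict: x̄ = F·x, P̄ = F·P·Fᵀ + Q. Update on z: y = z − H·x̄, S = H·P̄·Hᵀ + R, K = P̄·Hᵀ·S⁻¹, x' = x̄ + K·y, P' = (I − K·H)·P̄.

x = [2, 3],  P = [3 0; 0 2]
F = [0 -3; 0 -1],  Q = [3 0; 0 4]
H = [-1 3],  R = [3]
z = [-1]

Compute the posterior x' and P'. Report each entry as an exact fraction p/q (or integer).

x̄ = F·x = [-9, -3]
P̄ = F·P·Fᵀ + Q = [21 6; 6 6]
y = z − H·x̄ = [-1]
S = H·P̄·Hᵀ + R = [42]
K = P̄·Hᵀ·S⁻¹ = [-1/14; 2/7]
x' = x̄ + K·y = [-125/14, -23/7]
P' = (I − K·H)·P̄ = [291/14 48/7; 48/7 18/7]

x' = [-125/14, -23/7]
P' = [291/14 48/7; 48/7 18/7]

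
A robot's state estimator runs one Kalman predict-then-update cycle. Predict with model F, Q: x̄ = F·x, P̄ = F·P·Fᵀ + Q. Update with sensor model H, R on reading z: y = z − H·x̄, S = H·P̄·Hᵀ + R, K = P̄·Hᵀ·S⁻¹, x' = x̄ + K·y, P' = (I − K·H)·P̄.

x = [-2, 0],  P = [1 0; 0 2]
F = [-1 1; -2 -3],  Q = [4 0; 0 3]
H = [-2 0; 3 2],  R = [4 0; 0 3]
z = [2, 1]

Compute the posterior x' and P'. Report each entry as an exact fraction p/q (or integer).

x̄ = F·x = [2, 4]
P̄ = F·P·Fᵀ + Q = [7 -4; -4 25]
y = z − H·x̄ = [6, -13]
S = H·P̄·Hᵀ + R = [32 -26; -26 118]
K = P̄·Hᵀ·S⁻¹ = [-657/1550 13/775; 483/775 356/775]
x' = x̄ + K·y = [-118/155, 274/155]
P' = (I − K·H)·P̄ = [657/775 -966/775; -966/775 1983/775]

x' = [-118/155, 274/155]
P' = [657/775 -966/775; -966/775 1983/775]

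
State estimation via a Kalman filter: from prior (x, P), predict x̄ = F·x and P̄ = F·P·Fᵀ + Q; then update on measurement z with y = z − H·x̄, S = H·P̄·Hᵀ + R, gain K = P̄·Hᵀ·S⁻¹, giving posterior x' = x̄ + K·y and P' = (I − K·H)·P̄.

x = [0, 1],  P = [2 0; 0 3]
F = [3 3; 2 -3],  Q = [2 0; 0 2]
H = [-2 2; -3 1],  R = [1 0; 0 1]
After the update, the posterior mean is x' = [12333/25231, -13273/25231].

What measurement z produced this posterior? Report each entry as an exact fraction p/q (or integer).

x̄ = F·x = [3, -3]
P̄ = F·P·Fᵀ + Q = [47 -15; -15 37]
S = H·P̄·Hᵀ + R = [457 476; 476 551]
K = P̄·Hᵀ·S⁻¹ = [5932/25231 -12268/25231; 18272/25231 -12030/25231]
x' − x̄ = [-63360/25231, 62420/25231] = K·y
y = (KᵀK)⁻¹·Kᵀ·(x' − x̄) = [10, 10]
z = y + H·x̄ = [10, 10] + [-12, -12] = [-2, -2]

z = [-2, -2]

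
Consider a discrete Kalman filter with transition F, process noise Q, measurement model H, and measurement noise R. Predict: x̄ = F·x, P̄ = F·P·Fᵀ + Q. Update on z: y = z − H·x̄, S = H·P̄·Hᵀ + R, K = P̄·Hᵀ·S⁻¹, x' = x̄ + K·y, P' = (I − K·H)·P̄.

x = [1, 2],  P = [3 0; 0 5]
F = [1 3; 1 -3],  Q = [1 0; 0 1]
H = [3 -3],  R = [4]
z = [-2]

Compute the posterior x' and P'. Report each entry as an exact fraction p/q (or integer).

x' = [560/821, 1082/821]
P' = [5929/1642 5565/1642; 5565/1642 5929/1642]

x̄ = F·x = [7, -5]
P̄ = F·P·Fᵀ + Q = [49 -42; -42 49]
y = z − H·x̄ = [-38]
S = H·P̄·Hᵀ + R = [1642]
K = P̄·Hᵀ·S⁻¹ = [273/1642; -273/1642]
x' = x̄ + K·y = [560/821, 1082/821]
P' = (I − K·H)·P̄ = [5929/1642 5565/1642; 5565/1642 5929/1642]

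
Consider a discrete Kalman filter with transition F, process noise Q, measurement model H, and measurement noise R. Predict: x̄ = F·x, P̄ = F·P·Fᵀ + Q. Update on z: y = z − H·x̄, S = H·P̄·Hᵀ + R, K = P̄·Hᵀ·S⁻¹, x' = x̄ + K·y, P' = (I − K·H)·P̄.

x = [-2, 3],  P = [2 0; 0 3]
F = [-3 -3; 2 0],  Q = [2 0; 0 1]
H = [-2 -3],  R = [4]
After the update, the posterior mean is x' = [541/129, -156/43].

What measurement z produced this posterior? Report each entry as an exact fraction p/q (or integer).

x̄ = F·x = [-3, -4]
P̄ = F·P·Fᵀ + Q = [47 -12; -12 9]
S = H·P̄·Hᵀ + R = [129]
K = P̄·Hᵀ·S⁻¹ = [-58/129; -1/43]
x' − x̄ = [928/129, 16/43] = K·y
y = (KᵀK)⁻¹·Kᵀ·(x' − x̄) = [-16]
z = y + H·x̄ = [-16] + [18] = [2]

z = [2]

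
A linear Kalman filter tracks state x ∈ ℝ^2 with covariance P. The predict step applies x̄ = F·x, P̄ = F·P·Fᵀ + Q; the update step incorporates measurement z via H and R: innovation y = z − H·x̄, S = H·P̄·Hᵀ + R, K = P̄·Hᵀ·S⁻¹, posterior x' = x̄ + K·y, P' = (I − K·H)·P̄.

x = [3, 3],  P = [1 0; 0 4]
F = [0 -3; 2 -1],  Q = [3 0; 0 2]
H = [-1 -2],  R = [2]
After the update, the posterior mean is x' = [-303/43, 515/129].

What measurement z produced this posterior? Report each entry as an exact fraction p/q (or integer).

x̄ = F·x = [-9, 3]
P̄ = F·P·Fᵀ + Q = [39 12; 12 10]
S = H·P̄·Hᵀ + R = [129]
K = P̄·Hᵀ·S⁻¹ = [-21/43; -32/129]
x' − x̄ = [84/43, 128/129] = K·y
y = (KᵀK)⁻¹·Kᵀ·(x' − x̄) = [-4]
z = y + H·x̄ = [-4] + [3] = [-1]

z = [-1]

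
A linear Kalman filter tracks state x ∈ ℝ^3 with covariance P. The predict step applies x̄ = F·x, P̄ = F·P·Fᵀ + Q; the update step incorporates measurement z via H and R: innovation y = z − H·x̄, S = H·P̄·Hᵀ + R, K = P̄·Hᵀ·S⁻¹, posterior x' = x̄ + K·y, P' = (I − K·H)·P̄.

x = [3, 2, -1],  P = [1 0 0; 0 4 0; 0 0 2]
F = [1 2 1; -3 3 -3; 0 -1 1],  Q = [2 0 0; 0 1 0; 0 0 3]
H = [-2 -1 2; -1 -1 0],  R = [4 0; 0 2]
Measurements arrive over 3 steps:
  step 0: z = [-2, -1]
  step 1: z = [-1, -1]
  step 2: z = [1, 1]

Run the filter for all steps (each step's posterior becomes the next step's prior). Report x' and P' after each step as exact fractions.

step 0: x̄ = F·x = [6, 0, -3]
step 0: P̄ = F·P·Fᵀ + Q = [21 15 -6; 15 64 -18; -6 -18 9]
step 0: y = z − H·x̄ = [16, 5]
step 0: S = H·P̄·Hᵀ + R = [368 199; 199 117]
step 0: K = P̄·Hᵀ·S⁻¹ = [-909/3455 483/3455; 511/3455 -3202/3455; 168/691 -144/691]
step 0: x' = x̄ + K·y = [8601/3455, -7834/3455, -105/691]
step 0: P' = (I − K·H)·P̄ = [27222/3455 -28188/3455 2262/691; -28188/3455 34592/3455 -1974/691; 2262/691 -1974/691 1611/691]
step 1: x̄ = F·x = [-7592/3455, -9546/691, 7309/3455]
step 1: P̄ = F·P·Fᵀ + Q = [50943/3455 29607/691 -31501/3455; 29607/691 304180/691 -61131/691; -31501/3455 -61131/691 72752/3455]
step 1: y = z − H·x̄ = [-80987/3455, -58777/3455]
step 1: S = H·P̄·Hᵀ + R = [4096268/3455 2741203/3455; 2741203/3455 1874823/3455]
step 1: K = P̄·Hᵀ·S⁻¹ = [-11935209/47925781 12364183/47925781; 6452803/47925781 -52097428/47925781; 11504437/47925781 -8202125/47925781]
step 1: x' = x̄ + K·y = [-35885772/47925781, 72949303/47925781, -28747903/47925781]
step 1: P' = (I − K·H)·P̄ = [337737210/47925781 -362465576/47925781 132634004/47925781; -362465576/47925781 466660432/47925781 -116229754/47925781; 132634004/47925781 -116229754/47925781 97528001/47925781]
step 2: x̄ = F·x = [81264931/47925781, 412748934/47925781, -101697206/47925781]
step 2: P̄ = F·P·Fᵀ + Q = [748245189/47925781 2134448925/47925781 -456923037/47925781; 2134448925/47925781 19169184580/47925781 -3875242563/47925781; -456923037/47925781 -3875242563/47925781 940425284/47925781]
step 2: y = z − H·x̄ = [826598989/47925781, 541939646/47925781]
step 2: S = H·P̄·Hᵀ + R = [53809719844/47925781 35733352933/47925781; 35733352933/47925781 24282179181/47925781]
step 2: K = P̄·Hᵀ·S⁻¹ = [-6133622895/24825675431 6078947121/24825675431; 81873866509/620641885775 -664996124112/620641885775; 29870589081/124128377155 -21811535633/124128377155]
step 2: x' = x̄ + K·y = [5045984912/24825675431, -762462943721/620641885775, 5152836081/124128377155]
step 2: P' = (I − K·H)·P̄ = [171586930398/24825675431 -183744824640/24825675431 67447272288/24825675431; -183744824640/24825675431 5923612864224/620641885775 -293613290174/124128377155; 67447272288/24825675431 -293613290174/124128377155 50034178903/24825675431]

step 0: x' = [8601/3455, -7834/3455, -105/691], P' = [27222/3455 -28188/3455 2262/691; -28188/3455 34592/3455 -1974/691; 2262/691 -1974/691 1611/691]
step 1: x' = [-35885772/47925781, 72949303/47925781, -28747903/47925781], P' = [337737210/47925781 -362465576/47925781 132634004/47925781; -362465576/47925781 466660432/47925781 -116229754/47925781; 132634004/47925781 -116229754/47925781 97528001/47925781]
step 2: x' = [5045984912/24825675431, -762462943721/620641885775, 5152836081/124128377155], P' = [171586930398/24825675431 -183744824640/24825675431 67447272288/24825675431; -183744824640/24825675431 5923612864224/620641885775 -293613290174/124128377155; 67447272288/24825675431 -293613290174/124128377155 50034178903/24825675431]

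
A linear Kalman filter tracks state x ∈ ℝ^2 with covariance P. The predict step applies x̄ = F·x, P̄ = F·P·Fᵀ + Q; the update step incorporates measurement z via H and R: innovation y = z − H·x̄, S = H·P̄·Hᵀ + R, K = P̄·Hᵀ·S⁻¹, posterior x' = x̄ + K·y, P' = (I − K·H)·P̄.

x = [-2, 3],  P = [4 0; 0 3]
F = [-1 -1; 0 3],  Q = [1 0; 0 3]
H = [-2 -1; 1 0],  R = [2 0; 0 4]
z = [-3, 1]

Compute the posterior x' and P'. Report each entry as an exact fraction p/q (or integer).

x' = [-7/41, 1083/287]
P' = [100/41 -192/41; -192/41 3102/287]

x̄ = F·x = [-1, 9]
P̄ = F·P·Fᵀ + Q = [8 -9; -9 30]
y = z − H·x̄ = [4, 2]
S = H·P̄·Hᵀ + R = [28 -7; -7 12]
K = P̄·Hᵀ·S⁻¹ = [-4/41 25/41; -207/287 -48/41]
x' = x̄ + K·y = [-7/41, 1083/287]
P' = (I − K·H)·P̄ = [100/41 -192/41; -192/41 3102/287]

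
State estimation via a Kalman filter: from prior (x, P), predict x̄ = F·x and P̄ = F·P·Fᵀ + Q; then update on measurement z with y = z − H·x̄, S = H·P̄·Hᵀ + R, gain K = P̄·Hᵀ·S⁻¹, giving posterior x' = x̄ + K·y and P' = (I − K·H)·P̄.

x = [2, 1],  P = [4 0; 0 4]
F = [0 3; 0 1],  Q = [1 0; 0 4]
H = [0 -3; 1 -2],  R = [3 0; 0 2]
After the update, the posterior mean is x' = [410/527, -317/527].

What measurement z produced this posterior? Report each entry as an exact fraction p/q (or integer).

x̄ = F·x = [3, 1]
P̄ = F·P·Fᵀ + Q = [37 12; 12 8]
S = H·P̄·Hᵀ + R = [75 12; 12 23]
K = P̄·Hᵀ·S⁻¹ = [-328/527 469/527; -168/527 -4/527]
x' − x̄ = [-1171/527, -844/527] = K·y
y = (KᵀK)⁻¹·Kᵀ·(x' − x̄) = [5, 1]
z = y + H·x̄ = [5, 1] + [-3, 1] = [2, 2]

z = [2, 2]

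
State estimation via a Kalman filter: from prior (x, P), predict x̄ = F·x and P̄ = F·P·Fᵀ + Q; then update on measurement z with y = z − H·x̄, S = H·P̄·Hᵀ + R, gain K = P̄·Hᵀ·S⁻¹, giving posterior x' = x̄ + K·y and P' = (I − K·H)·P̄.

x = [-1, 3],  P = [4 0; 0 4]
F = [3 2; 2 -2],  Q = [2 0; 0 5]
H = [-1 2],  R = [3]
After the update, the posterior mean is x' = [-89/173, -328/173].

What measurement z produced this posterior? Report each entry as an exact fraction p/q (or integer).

z = [-3]

x̄ = F·x = [3, -8]
P̄ = F·P·Fᵀ + Q = [54 8; 8 37]
S = H·P̄·Hᵀ + R = [173]
K = P̄·Hᵀ·S⁻¹ = [-38/173; 66/173]
x' − x̄ = [-608/173, 1056/173] = K·y
y = (KᵀK)⁻¹·Kᵀ·(x' − x̄) = [16]
z = y + H·x̄ = [16] + [-19] = [-3]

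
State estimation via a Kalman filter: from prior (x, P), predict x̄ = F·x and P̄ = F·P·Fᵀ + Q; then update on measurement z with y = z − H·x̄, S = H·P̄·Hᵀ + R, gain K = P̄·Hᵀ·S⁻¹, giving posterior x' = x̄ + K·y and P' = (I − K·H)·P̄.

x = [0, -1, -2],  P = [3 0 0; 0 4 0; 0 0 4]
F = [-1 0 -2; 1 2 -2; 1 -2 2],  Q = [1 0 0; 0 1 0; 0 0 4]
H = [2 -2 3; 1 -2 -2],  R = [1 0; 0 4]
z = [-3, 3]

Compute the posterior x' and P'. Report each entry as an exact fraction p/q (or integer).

x' = [250889/66071, 154996/66071, -129944/66071]
P' = [641080/66071 429326/66071 -142288/66071; 429326/66071 312474/66071 -83061/66071; -142288/66071 -83061/66071 44119/66071]

x̄ = F·x = [4, 2, -2]
P̄ = F·P·Fᵀ + Q = [20 13 -19; 13 36 -29; -19 -29 39]
y = z − H·x̄ = [-1, -1]
S = H·P̄·Hᵀ + R = [592 -51; -51 116]
K = P̄·Hᵀ·S⁻¹ = [-3356/66071 16751/66071; -15479/66071 -7375/66071; 13903/66071 -16101/66071]
x' = x̄ + K·y = [250889/66071, 154996/66071, -129944/66071]
P' = (I − K·H)·P̄ = [641080/66071 429326/66071 -142288/66071; 429326/66071 312474/66071 -83061/66071; -142288/66071 -83061/66071 44119/66071]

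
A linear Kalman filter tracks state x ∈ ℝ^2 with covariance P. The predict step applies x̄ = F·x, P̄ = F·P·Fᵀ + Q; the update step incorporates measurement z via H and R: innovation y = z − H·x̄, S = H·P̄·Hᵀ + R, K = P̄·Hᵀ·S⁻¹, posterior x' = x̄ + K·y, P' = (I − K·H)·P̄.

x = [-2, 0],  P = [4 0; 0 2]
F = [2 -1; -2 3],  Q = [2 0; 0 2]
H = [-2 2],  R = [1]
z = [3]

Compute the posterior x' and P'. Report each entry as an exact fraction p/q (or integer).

x̄ = F·x = [-4, 4]
P̄ = F·P·Fᵀ + Q = [20 -22; -22 36]
y = z − H·x̄ = [-13]
S = H·P̄·Hᵀ + R = [401]
K = P̄·Hᵀ·S⁻¹ = [-84/401; 116/401]
x' = x̄ + K·y = [-512/401, 96/401]
P' = (I − K·H)·P̄ = [964/401 922/401; 922/401 980/401]

x' = [-512/401, 96/401]
P' = [964/401 922/401; 922/401 980/401]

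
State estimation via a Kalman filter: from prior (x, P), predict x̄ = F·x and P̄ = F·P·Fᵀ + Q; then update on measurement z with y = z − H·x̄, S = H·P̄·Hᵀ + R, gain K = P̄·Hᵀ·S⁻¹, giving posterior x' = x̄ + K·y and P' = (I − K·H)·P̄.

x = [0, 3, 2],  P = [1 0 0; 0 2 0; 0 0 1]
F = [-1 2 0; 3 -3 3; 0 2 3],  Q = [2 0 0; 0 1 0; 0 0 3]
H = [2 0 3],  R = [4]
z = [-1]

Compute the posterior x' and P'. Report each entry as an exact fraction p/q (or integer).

x' = [-155/162, 313/108, 41/81]
P' = [362/81 -511/54 -226/81; -511/54 1163/36 166/27; -226/81 166/27 176/81]

x̄ = F·x = [6, -3, 12]
P̄ = F·P·Fᵀ + Q = [11 -15 8; -15 37 -3; 8 -3 20]
y = z − H·x̄ = [-49]
S = H·P̄·Hᵀ + R = [324]
K = P̄·Hᵀ·S⁻¹ = [23/162; -13/108; 19/81]
x' = x̄ + K·y = [-155/162, 313/108, 41/81]
P' = (I − K·H)·P̄ = [362/81 -511/54 -226/81; -511/54 1163/36 166/27; -226/81 166/27 176/81]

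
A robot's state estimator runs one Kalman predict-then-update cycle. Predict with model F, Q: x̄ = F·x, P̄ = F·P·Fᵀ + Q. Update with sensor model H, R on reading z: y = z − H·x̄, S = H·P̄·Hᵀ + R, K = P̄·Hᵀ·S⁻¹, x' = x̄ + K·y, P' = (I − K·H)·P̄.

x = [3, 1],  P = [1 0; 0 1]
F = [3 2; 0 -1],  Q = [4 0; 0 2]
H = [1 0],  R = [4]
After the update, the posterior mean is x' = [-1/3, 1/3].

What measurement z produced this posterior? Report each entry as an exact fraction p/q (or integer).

x̄ = F·x = [11, -1]
P̄ = F·P·Fᵀ + Q = [17 -2; -2 3]
S = H·P̄·Hᵀ + R = [21]
K = P̄·Hᵀ·S⁻¹ = [17/21; -2/21]
x' − x̄ = [-34/3, 4/3] = K·y
y = (KᵀK)⁻¹·Kᵀ·(x' − x̄) = [-14]
z = y + H·x̄ = [-14] + [11] = [-3]

z = [-3]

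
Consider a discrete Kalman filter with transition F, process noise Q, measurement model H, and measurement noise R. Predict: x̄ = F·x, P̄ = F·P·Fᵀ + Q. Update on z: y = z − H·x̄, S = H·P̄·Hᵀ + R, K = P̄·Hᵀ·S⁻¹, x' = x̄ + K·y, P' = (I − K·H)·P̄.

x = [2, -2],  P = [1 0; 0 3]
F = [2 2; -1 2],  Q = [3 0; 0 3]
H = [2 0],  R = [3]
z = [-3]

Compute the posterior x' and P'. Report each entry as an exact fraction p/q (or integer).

x' = [-114/79, -534/79]
P' = [57/79 30/79; 30/79 864/79]

x̄ = F·x = [0, -6]
P̄ = F·P·Fᵀ + Q = [19 10; 10 16]
y = z − H·x̄ = [-3]
S = H·P̄·Hᵀ + R = [79]
K = P̄·Hᵀ·S⁻¹ = [38/79; 20/79]
x' = x̄ + K·y = [-114/79, -534/79]
P' = (I − K·H)·P̄ = [57/79 30/79; 30/79 864/79]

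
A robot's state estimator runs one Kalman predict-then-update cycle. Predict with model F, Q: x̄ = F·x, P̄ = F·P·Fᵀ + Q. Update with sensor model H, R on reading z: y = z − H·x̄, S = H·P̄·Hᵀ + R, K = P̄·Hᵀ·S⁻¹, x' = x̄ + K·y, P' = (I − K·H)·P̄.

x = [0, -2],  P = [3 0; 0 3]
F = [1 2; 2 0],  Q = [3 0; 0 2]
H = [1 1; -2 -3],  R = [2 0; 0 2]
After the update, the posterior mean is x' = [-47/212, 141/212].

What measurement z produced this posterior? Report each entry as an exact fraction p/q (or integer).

x̄ = F·x = [-4, 0]
P̄ = F·P·Fᵀ + Q = [18 6; 6 14]
S = H·P̄·Hᵀ + R = [46 -108; -108 272]
K = P̄·Hᵀ·S⁻¹ = [87/106 27/212; -49/106 -81/212]
x' − x̄ = [801/212, 141/212] = K·y
y = (KᵀK)⁻¹·Kᵀ·(x' − x̄) = [6, -9]
z = y + H·x̄ = [6, -9] + [-4, 8] = [2, -1]

z = [2, -1]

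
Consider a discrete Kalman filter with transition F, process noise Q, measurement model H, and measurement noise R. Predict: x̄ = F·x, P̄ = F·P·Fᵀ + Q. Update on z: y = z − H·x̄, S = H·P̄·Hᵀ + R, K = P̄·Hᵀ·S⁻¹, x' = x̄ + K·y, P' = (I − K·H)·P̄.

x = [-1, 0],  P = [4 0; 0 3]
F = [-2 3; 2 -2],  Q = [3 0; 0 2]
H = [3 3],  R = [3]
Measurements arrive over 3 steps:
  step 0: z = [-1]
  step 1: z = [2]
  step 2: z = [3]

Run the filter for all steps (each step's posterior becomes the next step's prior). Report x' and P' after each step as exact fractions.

step 0: x' = [38/25, -46/25], P' = [718/25 -706/25; -706/25 702/25]
step 1: x' = [2784/1253, -1980/1253], P' = [228799/2506 -112603/1253; -112603/1253 111220/1253]
step 2: x' = [1106487/353708, -189003/88427], P' = [36346853/353708 -8946057/88427; -8946057/88427 8834772/88427]

step 0: x̄ = F·x = [2, -2]
step 0: P̄ = F·P·Fᵀ + Q = [46 -34; -34 30]
step 0: y = z − H·x̄ = [-1]
step 0: S = H·P̄·Hᵀ + R = [75]
step 0: K = P̄·Hᵀ·S⁻¹ = [12/25; -4/25]
step 0: x' = x̄ + K·y = [38/25, -46/25]
step 0: P' = (I − K·H)·P̄ = [718/25 -706/25; -706/25 702/25]
step 1: x̄ = F·x = [-214/25, 168/25]
step 1: P̄ = F·P·Fᵀ + Q = [17737/25 -14144/25; -14144/25 11378/25]
step 1: y = z − H·x̄ = [188/25]
step 1: S = H·P̄·Hᵀ + R = [7518/25]
step 1: K = P̄·Hᵀ·S⁻¹ = [3593/2506; -1383/1253]
step 1: x' = x̄ + K·y = [2784/1253, -1980/1253]
step 1: P' = (I − K·H)·P̄ = [228799/2506 -112603/1253; -112603/1253 111220/1253]
step 2: x̄ = F·x = [-1644/179, 9528/1253]
step 2: P̄ = F·P·Fᵀ + Q = [401939/179 -321564/179; -321564/179 1805808/1253]
step 2: y = z − H·x̄ = [9699/1253]
step 2: S = H·P̄·Hᵀ + R = [1061124/1253]
step 2: K = P̄·Hᵀ·S⁻¹ = [562625/353708; -111285/88427]
step 2: x' = x̄ + K·y = [1106487/353708, -189003/88427]
step 2: P' = (I − K·H)·P̄ = [36346853/353708 -8946057/88427; -8946057/88427 8834772/88427]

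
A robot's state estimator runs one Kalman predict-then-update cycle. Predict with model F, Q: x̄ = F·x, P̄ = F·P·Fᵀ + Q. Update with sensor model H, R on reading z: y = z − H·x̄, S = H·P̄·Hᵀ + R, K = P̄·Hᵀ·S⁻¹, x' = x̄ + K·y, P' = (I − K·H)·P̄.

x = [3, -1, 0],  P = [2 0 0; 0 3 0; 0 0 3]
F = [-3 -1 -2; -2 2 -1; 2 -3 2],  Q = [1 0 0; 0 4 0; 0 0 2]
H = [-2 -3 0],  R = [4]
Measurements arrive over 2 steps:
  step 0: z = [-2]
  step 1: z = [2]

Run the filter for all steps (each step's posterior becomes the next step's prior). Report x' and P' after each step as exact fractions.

step 0: x' = [152/527, 194/527, -549/527], P' = [7102/527 -4596/527 5199/527; -4596/527 3204/527 -3634/527; 5199/527 -3634/527 9947/527]
step 1: x' = [-1896179/3102695, -799212/3102695, -1868798/3102695], P' = [20712018/3102695 -12980336/3102695 -4479444/3102695; -12980336/3102695 9479812/3102695 1848528/3102695; -4479444/3102695 1848528/3102695 22078042/3102695]

step 0: x̄ = F·x = [-8, -8, 9]
step 0: P̄ = F·P·Fᵀ + Q = [34 12 -15; 12 27 -32; -15 -32 49]
step 0: y = z − H·x̄ = [-42]
step 0: S = H·P̄·Hᵀ + R = [527]
step 0: K = P̄·Hᵀ·S⁻¹ = [-104/527; -105/527; 126/527]
step 0: x' = x̄ + K·y = [152/527, 194/527, -549/527]
step 0: P' = (I − K·H)·P̄ = [7102/527 -4596/527 5199/527; -4596/527 3204/527 -3634/527; 5199/527 -3634/527 9947/527]
step 1: x̄ = F·x = [448/527, 633/527, -1376/527]
step 1: P̄ = F·P·Fᵀ + Q = [127713/527 121777/527 -171486/527; 121777/527 125379/527 -170118/527; -171486/527 -170118/527 238438/527]
step 1: y = z − H·x̄ = [3849/527]
step 1: S = H·P̄·Hᵀ + R = [3102695/527]
step 1: K = P̄·Hᵀ·S⁻¹ = [-620757/3102695; -619691/3102695; 853326/3102695]
step 1: x' = x̄ + K·y = [-1896179/3102695, -799212/3102695, -1868798/3102695]
step 1: P' = (I − K·H)·P̄ = [20712018/3102695 -12980336/3102695 -4479444/3102695; -12980336/3102695 9479812/3102695 1848528/3102695; -4479444/3102695 1848528/3102695 22078042/3102695]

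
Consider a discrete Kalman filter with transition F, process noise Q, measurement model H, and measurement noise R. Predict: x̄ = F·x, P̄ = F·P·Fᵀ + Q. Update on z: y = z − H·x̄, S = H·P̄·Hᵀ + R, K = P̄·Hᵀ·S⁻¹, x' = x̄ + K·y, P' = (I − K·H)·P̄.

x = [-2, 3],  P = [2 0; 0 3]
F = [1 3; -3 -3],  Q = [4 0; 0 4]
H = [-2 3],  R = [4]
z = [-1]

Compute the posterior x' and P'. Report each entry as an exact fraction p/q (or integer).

x' = [3181/973, 1767/973]
P' = [4884/973 3036/973; 3036/973 2308/973]

x̄ = F·x = [7, -3]
P̄ = F·P·Fᵀ + Q = [33 -33; -33 49]
y = z − H·x̄ = [22]
S = H·P̄·Hᵀ + R = [973]
K = P̄·Hᵀ·S⁻¹ = [-165/973; 213/973]
x' = x̄ + K·y = [3181/973, 1767/973]
P' = (I − K·H)·P̄ = [4884/973 3036/973; 3036/973 2308/973]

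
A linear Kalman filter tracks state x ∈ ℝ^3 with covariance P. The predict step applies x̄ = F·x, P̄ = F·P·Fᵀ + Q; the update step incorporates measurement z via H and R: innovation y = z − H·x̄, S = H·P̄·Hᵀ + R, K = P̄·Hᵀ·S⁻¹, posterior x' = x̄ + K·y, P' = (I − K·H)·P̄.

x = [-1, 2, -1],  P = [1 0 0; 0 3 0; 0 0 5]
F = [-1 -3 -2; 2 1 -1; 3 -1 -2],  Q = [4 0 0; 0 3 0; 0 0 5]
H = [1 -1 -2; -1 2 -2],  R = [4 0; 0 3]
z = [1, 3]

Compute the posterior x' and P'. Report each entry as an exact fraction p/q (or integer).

x̄ = F·x = [-3, 1, -3]
P̄ = F·P·Fᵀ + Q = [52 -1 26; -1 15 13; 26 13 37]
y = z − H·x̄ = [-1, -8]
S = H·P̄·Hᵀ + R = [169 37; 37 267]
K = P̄·Hᵀ·S⁻¹ = [4189/43754 -17951/43754; -11399/43754 2399/43754; -13549/43754 -10249/43754]
x' = x̄ + K·y = [8157/43754, 35961/43754, -35721/43754]
P' = (I − K·H)·P̄ = [368213/43754 221939/43754 64759/43754; 221939/43754 165557/43754 50989/43754; 64759/43754 50989/43754 33983/43754]

x' = [8157/43754, 35961/43754, -35721/43754]
P' = [368213/43754 221939/43754 64759/43754; 221939/43754 165557/43754 50989/43754; 64759/43754 50989/43754 33983/43754]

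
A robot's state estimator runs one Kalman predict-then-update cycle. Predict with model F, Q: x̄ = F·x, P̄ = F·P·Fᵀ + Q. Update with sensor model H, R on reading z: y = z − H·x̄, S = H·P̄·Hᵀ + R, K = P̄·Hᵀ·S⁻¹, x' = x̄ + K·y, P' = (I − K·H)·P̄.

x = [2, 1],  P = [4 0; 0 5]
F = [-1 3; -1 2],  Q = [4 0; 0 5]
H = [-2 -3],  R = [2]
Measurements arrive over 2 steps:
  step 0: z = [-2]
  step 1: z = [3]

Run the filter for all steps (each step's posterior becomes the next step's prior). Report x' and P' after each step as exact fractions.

step 0: x' = [1, 0], P' = [3535/883 -2218/883; -2218/883 1582/883]
step 1: x' = [-177409/318986, -100651/159493], P' = [2308129/637972 -361092/159493; -361092/159493 260342/159493]

step 0: x̄ = F·x = [1, 0]
step 0: P̄ = F·P·Fᵀ + Q = [53 34; 34 29]
step 0: y = z − H·x̄ = [0]
step 0: S = H·P̄·Hᵀ + R = [883]
step 0: K = P̄·Hᵀ·S⁻¹ = [-208/883; -155/883]
step 0: x' = x̄ + K·y = [1, 0]
step 0: P' = (I − K·H)·P̄ = [3535/883 -2218/883; -2218/883 1582/883]
step 1: x̄ = F·x = [-1, -1]
step 1: P̄ = F·P·Fᵀ + Q = [34613/883 24117/883; 24117/883 23150/883]
step 1: y = z − H·x̄ = [-2]
step 1: S = H·P̄·Hᵀ + R = [637972/883]
step 1: K = P̄·Hᵀ·S⁻¹ = [-141577/637972; -29421/159493]
step 1: x' = x̄ + K·y = [-177409/318986, -100651/159493]
step 1: P' = (I − K·H)·P̄ = [2308129/637972 -361092/159493; -361092/159493 260342/159493]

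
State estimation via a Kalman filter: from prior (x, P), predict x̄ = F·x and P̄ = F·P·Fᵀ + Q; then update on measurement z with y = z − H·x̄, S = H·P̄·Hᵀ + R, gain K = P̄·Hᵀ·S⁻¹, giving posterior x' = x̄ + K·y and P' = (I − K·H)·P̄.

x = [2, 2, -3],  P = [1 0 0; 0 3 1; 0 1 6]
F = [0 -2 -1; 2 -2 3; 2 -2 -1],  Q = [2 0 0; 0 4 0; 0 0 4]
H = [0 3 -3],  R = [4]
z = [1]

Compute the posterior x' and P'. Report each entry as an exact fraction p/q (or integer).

x̄ = F·x = [-1, -9, 3]
P̄ = F·P·Fᵀ + Q = [24 -10 22; -10 62 -6; 22 -6 30]
y = z − H·x̄ = [37]
S = H·P̄·Hᵀ + R = [940]
K = P̄·Hᵀ·S⁻¹ = [-24/235; 51/235; -27/235]
x' = x̄ + K·y = [-1123/235, -228/235, -294/235]
P' = (I − K·H)·P̄ = [3336/235 2546/235 2578/235; 2546/235 4166/235 4098/235; 2578/235 4098/235 4134/235]

x' = [-1123/235, -228/235, -294/235]
P' = [3336/235 2546/235 2578/235; 2546/235 4166/235 4098/235; 2578/235 4098/235 4134/235]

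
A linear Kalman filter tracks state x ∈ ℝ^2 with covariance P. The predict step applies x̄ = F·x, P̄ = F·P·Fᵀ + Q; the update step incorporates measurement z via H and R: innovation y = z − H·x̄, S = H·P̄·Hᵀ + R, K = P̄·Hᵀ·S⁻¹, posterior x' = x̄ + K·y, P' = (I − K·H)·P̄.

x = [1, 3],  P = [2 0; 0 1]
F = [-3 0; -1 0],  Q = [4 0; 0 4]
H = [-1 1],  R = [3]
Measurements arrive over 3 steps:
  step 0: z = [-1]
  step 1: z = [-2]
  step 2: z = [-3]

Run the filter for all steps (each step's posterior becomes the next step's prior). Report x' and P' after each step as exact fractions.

step 0: x' = [-9/19, -1], P' = [162/19 6; 6 6]
step 1: x' = [2321/857, 667/857], P' = [11386/857 8242/857; 8242/857 7498/857]
step 2: x' = [157207/54971, 13933/54971], P' = [786858/54971 571626/54971; 571626/54971 513594/54971]

step 0: x̄ = F·x = [-3, -1]
step 0: P̄ = F·P·Fᵀ + Q = [22 6; 6 6]
step 0: y = z − H·x̄ = [-3]
step 0: S = H·P̄·Hᵀ + R = [19]
step 0: K = P̄·Hᵀ·S⁻¹ = [-16/19; 0]
step 0: x' = x̄ + K·y = [-9/19, -1]
step 0: P' = (I − K·H)·P̄ = [162/19 6; 6 6]
step 1: x̄ = F·x = [27/19, 9/19]
step 1: P̄ = F·P·Fᵀ + Q = [1534/19 486/19; 486/19 238/19]
step 1: y = z − H·x̄ = [-20/19]
step 1: S = H·P̄·Hᵀ + R = [857/19]
step 1: K = P̄·Hᵀ·S⁻¹ = [-1048/857; -248/857]
step 1: x' = x̄ + K·y = [2321/857, 667/857]
step 1: P' = (I − K·H)·P̄ = [11386/857 8242/857; 8242/857 7498/857]
step 2: x̄ = F·x = [-6963/857, -2321/857]
step 2: P̄ = F·P·Fᵀ + Q = [105902/857 34158/857; 34158/857 14814/857]
step 2: y = z − H·x̄ = [-7213/857]
step 2: S = H·P̄·Hᵀ + R = [54971/857]
step 2: K = P̄·Hᵀ·S⁻¹ = [-71744/54971; -19344/54971]
step 2: x' = x̄ + K·y = [157207/54971, 13933/54971]
step 2: P' = (I − K·H)·P̄ = [786858/54971 571626/54971; 571626/54971 513594/54971]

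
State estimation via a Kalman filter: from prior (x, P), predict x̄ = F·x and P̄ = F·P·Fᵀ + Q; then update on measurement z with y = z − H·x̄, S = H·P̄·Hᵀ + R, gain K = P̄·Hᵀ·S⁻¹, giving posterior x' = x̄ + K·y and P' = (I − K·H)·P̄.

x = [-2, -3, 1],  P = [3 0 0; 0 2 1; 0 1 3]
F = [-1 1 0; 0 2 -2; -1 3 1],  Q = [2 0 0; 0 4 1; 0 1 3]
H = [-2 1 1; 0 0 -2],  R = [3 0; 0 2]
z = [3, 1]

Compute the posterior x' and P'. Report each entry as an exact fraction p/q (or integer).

x' = [-2156/1017, -447/226, -493/1017]
P' = [2545/1017 467/113 206/1017; 467/113 2185/226 -7/113; 206/1017 -7/113 499/1017]

x̄ = F·x = [-1, -8, -6]
P̄ = F·P·Fᵀ + Q = [7 2 10; 2 16 3; 10 3 33]
y = z − H·x̄ = [15, -11]
S = H·P̄·Hᵀ + R = [38 -32; -32 134]
K = P̄·Hᵀ·S⁻¹ = [-227/1017 -206/1017; 101/226 7/113; 8/1017 -499/1017]
x' = x̄ + K·y = [-2156/1017, -447/226, -493/1017]
P' = (I − K·H)·P̄ = [2545/1017 467/113 206/1017; 467/113 2185/226 -7/113; 206/1017 -7/113 499/1017]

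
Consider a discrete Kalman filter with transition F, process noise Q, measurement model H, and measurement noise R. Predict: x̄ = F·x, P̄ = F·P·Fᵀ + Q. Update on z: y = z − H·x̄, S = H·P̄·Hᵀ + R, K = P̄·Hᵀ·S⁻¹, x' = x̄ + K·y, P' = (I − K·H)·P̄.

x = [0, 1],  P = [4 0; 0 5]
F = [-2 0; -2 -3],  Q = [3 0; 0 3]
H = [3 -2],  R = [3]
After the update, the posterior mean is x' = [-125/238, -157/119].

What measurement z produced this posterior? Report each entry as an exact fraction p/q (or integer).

x̄ = F·x = [0, -3]
P̄ = F·P·Fᵀ + Q = [19 16; 16 64]
S = H·P̄·Hᵀ + R = [238]
K = P̄·Hᵀ·S⁻¹ = [25/238; -40/119]
x' − x̄ = [-125/238, 200/119] = K·y
y = (KᵀK)⁻¹·Kᵀ·(x' − x̄) = [-5]
z = y + H·x̄ = [-5] + [6] = [1]

z = [1]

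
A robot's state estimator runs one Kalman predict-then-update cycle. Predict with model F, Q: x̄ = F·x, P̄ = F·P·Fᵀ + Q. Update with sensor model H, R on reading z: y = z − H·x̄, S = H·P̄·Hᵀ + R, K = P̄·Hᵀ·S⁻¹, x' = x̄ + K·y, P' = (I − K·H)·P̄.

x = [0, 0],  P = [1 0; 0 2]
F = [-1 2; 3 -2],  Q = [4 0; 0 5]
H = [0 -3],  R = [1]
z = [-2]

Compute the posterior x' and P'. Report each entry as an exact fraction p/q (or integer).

x̄ = F·x = [0, 0]
P̄ = F·P·Fᵀ + Q = [13 -11; -11 22]
y = z − H·x̄ = [-2]
S = H·P̄·Hᵀ + R = [199]
K = P̄·Hᵀ·S⁻¹ = [33/199; -66/199]
x' = x̄ + K·y = [-66/199, 132/199]
P' = (I − K·H)·P̄ = [1498/199 -11/199; -11/199 22/199]

x' = [-66/199, 132/199]
P' = [1498/199 -11/199; -11/199 22/199]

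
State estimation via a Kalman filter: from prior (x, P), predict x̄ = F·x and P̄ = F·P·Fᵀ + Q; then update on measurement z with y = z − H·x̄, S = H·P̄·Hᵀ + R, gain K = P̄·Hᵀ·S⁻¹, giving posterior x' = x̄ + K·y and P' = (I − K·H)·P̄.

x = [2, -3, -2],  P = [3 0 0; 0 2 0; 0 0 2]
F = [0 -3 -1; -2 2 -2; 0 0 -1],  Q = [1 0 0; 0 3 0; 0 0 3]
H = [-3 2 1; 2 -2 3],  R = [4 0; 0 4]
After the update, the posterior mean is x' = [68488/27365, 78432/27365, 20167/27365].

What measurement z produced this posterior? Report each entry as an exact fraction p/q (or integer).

z = [-1, 1]

x̄ = F·x = [11, -6, 2]
P̄ = F·P·Fᵀ + Q = [21 -8 2; -8 31 4; 2 4 5]
S = H·P̄·Hᵀ + R = [422 -313; -313 297]
K = P̄·Hᵀ·S⁻¹ = [-2837/27365 2907/27365; 6072/27365 318/27365; 5522/27365 6833/27365]
x' − x̄ = [-232527/27365, 242622/27365, -34563/27365] = K·y
y = (KᵀK)⁻¹·Kᵀ·(x' − x̄) = [42, -39]
z = y + H·x̄ = [42, -39] + [-43, 40] = [-1, 1]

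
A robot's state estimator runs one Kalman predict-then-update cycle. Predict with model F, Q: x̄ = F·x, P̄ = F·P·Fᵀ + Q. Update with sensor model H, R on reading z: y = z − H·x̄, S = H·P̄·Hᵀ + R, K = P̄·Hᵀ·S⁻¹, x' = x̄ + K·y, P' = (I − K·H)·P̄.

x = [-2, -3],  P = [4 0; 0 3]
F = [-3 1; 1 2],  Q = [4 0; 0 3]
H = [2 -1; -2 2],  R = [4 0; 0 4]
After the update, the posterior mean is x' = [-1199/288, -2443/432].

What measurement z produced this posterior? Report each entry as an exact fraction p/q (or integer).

z = [-3, -3]

x̄ = F·x = [3, -8]
P̄ = F·P·Fᵀ + Q = [43 -6; -6 19]
S = H·P̄·Hᵀ + R = [219 -246; -246 300]
K = P̄·Hᵀ·S⁻¹ = [97/144 65/288; 125/216 277/432]
x' − x̄ = [-2063/288, 1013/432] = K·y
y = (KᵀK)⁻¹·Kᵀ·(x' − x̄) = [-17, 19]
z = y + H·x̄ = [-17, 19] + [14, -22] = [-3, -3]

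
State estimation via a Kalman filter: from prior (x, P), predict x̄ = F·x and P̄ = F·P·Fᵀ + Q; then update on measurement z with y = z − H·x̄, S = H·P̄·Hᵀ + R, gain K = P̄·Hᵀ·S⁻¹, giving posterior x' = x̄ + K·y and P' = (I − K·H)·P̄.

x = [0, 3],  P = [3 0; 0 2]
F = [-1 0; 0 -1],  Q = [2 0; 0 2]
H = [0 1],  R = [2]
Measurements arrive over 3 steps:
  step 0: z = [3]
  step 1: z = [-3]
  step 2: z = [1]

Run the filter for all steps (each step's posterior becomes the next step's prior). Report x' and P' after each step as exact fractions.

step 0: x' = [0, 1], P' = [5 0; 0 4/3]
step 1: x' = [0, -9/4], P' = [7 0; 0 5/4]
step 2: x' = [0, 31/21], P' = [9 0; 0 26/21]

step 0: x̄ = F·x = [0, -3]
step 0: P̄ = F·P·Fᵀ + Q = [5 0; 0 4]
step 0: y = z − H·x̄ = [6]
step 0: S = H·P̄·Hᵀ + R = [6]
step 0: K = P̄·Hᵀ·S⁻¹ = [0; 2/3]
step 0: x' = x̄ + K·y = [0, 1]
step 0: P' = (I − K·H)·P̄ = [5 0; 0 4/3]
step 1: x̄ = F·x = [0, -1]
step 1: P̄ = F·P·Fᵀ + Q = [7 0; 0 10/3]
step 1: y = z − H·x̄ = [-2]
step 1: S = H·P̄·Hᵀ + R = [16/3]
step 1: K = P̄·Hᵀ·S⁻¹ = [0; 5/8]
step 1: x' = x̄ + K·y = [0, -9/4]
step 1: P' = (I − K·H)·P̄ = [7 0; 0 5/4]
step 2: x̄ = F·x = [0, 9/4]
step 2: P̄ = F·P·Fᵀ + Q = [9 0; 0 13/4]
step 2: y = z − H·x̄ = [-5/4]
step 2: S = H·P̄·Hᵀ + R = [21/4]
step 2: K = P̄·Hᵀ·S⁻¹ = [0; 13/21]
step 2: x' = x̄ + K·y = [0, 31/21]
step 2: P' = (I − K·H)·P̄ = [9 0; 0 26/21]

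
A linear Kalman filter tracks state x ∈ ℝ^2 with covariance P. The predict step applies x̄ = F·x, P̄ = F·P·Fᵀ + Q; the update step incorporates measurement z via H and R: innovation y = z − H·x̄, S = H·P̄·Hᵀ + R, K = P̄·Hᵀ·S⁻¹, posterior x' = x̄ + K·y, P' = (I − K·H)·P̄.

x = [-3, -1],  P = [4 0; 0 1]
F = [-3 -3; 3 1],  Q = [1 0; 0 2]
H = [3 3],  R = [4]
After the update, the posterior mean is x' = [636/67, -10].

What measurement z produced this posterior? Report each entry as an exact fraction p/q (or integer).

x̄ = F·x = [12, -10]
P̄ = F·P·Fᵀ + Q = [46 -39; -39 39]
S = H·P̄·Hᵀ + R = [67]
K = P̄·Hᵀ·S⁻¹ = [21/67; 0]
x' − x̄ = [-168/67, 0] = K·y
y = (KᵀK)⁻¹·Kᵀ·(x' − x̄) = [-8]
z = y + H·x̄ = [-8] + [6] = [-2]

z = [-2]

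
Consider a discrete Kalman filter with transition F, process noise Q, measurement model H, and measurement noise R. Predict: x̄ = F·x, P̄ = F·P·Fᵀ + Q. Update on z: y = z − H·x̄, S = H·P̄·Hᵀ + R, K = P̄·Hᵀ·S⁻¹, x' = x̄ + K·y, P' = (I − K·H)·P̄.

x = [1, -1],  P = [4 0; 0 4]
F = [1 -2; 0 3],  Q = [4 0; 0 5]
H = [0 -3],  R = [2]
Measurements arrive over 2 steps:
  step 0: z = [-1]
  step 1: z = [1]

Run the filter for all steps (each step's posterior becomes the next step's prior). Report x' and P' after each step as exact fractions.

step 0: x' = [393/371, 117/371], P' = [3720/371 -48/371; -48/371 82/371]
step 1: x' = [17643/24079, -7077/24079], P' = [361692/24079 -1272/24079; -1272/24079 5186/24079]

step 0: x̄ = F·x = [3, -3]
step 0: P̄ = F·P·Fᵀ + Q = [24 -24; -24 41]
step 0: y = z − H·x̄ = [-10]
step 0: S = H·P̄·Hᵀ + R = [371]
step 0: K = P̄·Hᵀ·S⁻¹ = [72/371; -123/371]
step 0: x' = x̄ + K·y = [393/371, 117/371]
step 0: P' = (I − K·H)·P̄ = [3720/371 -48/371; -48/371 82/371]
step 1: x̄ = F·x = [3/7, 351/371]
step 1: P̄ = F·P·Fᵀ + Q = [108/7 -12/7; -12/7 2593/371]
step 1: y = z − H·x̄ = [1424/371]
step 1: S = H·P̄·Hᵀ + R = [24079/371]
step 1: K = P̄·Hᵀ·S⁻¹ = [1908/24079; -7779/24079]
step 1: x' = x̄ + K·y = [17643/24079, -7077/24079]
step 1: P' = (I − K·H)·P̄ = [361692/24079 -1272/24079; -1272/24079 5186/24079]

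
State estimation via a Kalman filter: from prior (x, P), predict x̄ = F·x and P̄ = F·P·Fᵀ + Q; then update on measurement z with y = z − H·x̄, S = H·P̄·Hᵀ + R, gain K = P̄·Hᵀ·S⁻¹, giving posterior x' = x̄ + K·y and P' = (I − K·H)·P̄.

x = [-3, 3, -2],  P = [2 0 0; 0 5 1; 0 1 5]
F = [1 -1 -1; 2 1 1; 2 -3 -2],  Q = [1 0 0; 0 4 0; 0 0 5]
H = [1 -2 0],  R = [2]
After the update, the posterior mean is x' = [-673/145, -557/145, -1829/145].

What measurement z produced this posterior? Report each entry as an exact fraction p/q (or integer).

z = [3]

x̄ = F·x = [-4, -5, -11]
P̄ = F·P·Fᵀ + Q = [15 -8 34; -8 24 -22; 34 -22 90]
S = H·P̄·Hᵀ + R = [145]
K = P̄·Hᵀ·S⁻¹ = [31/145; -56/145; 78/145]
x' − x̄ = [-93/145, 168/145, -234/145] = K·y
y = (KᵀK)⁻¹·Kᵀ·(x' − x̄) = [-3]
z = y + H·x̄ = [-3] + [6] = [3]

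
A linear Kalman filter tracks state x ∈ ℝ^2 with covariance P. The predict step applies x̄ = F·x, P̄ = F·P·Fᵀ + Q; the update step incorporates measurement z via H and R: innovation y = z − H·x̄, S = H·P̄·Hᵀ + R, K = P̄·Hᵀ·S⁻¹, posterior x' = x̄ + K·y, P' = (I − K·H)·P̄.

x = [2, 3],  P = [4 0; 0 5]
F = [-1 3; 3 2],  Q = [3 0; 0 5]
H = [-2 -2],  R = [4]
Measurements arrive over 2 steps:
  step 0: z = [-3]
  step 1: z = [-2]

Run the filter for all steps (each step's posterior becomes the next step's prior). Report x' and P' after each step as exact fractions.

step 0: x' = [-7/6, 167/60], P' = [58/3 -283/15; -283/15 2909/150]
step 1: x' = [-19707/5815, 51679/11630], P' = [635002/29075 -599547/29075; -599547/29075 593017/29075]

step 0: x̄ = F·x = [7, 12]
step 0: P̄ = F·P·Fᵀ + Q = [52 18; 18 61]
step 0: y = z − H·x̄ = [35]
step 0: S = H·P̄·Hᵀ + R = [600]
step 0: K = P̄·Hᵀ·S⁻¹ = [-7/30; -79/300]
step 0: x' = x̄ + K·y = [-7/6, 167/60]
step 0: P' = (I − K·H)·P̄ = [58/3 -283/15; -283/15 2909/150]
step 1: x̄ = F·x = [571/60, 31/15]
step 1: P̄ = F·P·Fᵀ + Q = [46511/150 -5528/75; -5528/75 2263/75]
step 1: y = z − H·x̄ = [127/6]
step 1: S = H·P̄·Hᵀ + R = [2326/3]
step 1: K = P̄·Hᵀ·S⁻¹ = [-7091/11630; 653/5815]
step 1: x' = x̄ + K·y = [-19707/5815, 51679/11630]
step 1: P' = (I − K·H)·P̄ = [635002/29075 -599547/29075; -599547/29075 593017/29075]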